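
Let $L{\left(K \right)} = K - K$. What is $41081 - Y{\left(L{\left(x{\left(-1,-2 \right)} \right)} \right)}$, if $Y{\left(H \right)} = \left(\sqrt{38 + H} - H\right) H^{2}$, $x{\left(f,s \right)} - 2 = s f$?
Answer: $41081$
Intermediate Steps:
$x{\left(f,s \right)} = 2 + f s$ ($x{\left(f,s \right)} = 2 + s f = 2 + f s$)
$L{\left(K \right)} = 0$
$Y{\left(H \right)} = H^{2} \left(\sqrt{38 + H} - H\right)$
$41081 - Y{\left(L{\left(x{\left(-1,-2 \right)} \right)} \right)} = 41081 - 0^{2} \left(\sqrt{38 + 0} - 0\right) = 41081 - 0 \left(\sqrt{38} + 0\right) = 41081 - 0 \sqrt{38} = 41081 - 0 = 41081 + 0 = 41081$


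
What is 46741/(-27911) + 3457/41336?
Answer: -1835597649/1153729096 ≈ -1.5910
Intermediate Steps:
46741/(-27911) + 3457/41336 = 46741*(-1/27911) + 3457*(1/41336) = -46741/27911 + 3457/41336 = -1835597649/1153729096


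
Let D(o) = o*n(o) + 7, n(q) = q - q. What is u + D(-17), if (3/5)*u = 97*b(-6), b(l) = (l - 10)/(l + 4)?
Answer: 3901/3 ≈ 1300.3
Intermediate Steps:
n(q) = 0
b(l) = (-10 + l)/(4 + l)
D(o) = 7 (D(o) = o*0 + 7 = 0 + 7 = 7)
u = 3880/3 (u = 5*(97*((-10 - 6)/(4 - 6)))/3 = 5*(97*(-16/(-2)))/3 = 5*(97*(-½*(-16)))/3 = 5*(97*8)/3 = (5/3)*776 = 3880/3 ≈ 1293.3)
u + D(-17) = 3880/3 + 7 = 3901/3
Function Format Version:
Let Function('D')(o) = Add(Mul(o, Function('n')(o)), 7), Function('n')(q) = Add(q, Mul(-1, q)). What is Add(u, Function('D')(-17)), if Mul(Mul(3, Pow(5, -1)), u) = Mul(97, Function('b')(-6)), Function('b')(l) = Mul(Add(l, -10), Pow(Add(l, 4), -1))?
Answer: Rational(3901, 3) ≈ 1300.3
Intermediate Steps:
Function('n')(q) = 0
Function('b')(l) = Mul(Pow(Add(4, l), -1), Add(-10, l)) (Function('b')(l) = Mul(Add(-10, l), Pow(Add(4, l), -1)) = Mul(Pow(Add(4, l), -1), Add(-10, l)))
Function('D')(o) = 7 (Function('D')(o) = Add(Mul(o, 0), 7) = Add(0, 7) = 7)
u = Rational(3880, 3) (u = Mul(Rational(5, 3), Mul(97, Mul(Pow(Add(4, -6), -1), Add(-10, -6)))) = Mul(Rational(5, 3), Mul(97, Mul(Pow(-2, -1), -16))) = Mul(Rational(5, 3), Mul(97, Mul(Rational(-1, 2), -16))) = Mul(Rational(5, 3), Mul(97, 8)) = Mul(Rational(5, 3), 776) = Rational(3880, 3) ≈ 1293.3)
Add(u, Function('D')(-17)) = Add(Rational(3880, 3), 7) = Rational(3901, 3)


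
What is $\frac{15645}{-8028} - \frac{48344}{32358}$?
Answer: $- \frac{16561973}{4810556} \approx -3.4428$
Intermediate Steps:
$\frac{15645}{-8028} - \frac{48344}{32358} = 15645 \left(- \frac{1}{8028}\right) - \frac{24172}{16179} = - \frac{5215}{2676} - \frac{24172}{16179} = - \frac{16561973}{4810556}$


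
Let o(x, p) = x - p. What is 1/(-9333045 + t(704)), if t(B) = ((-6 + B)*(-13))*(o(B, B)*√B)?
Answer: -1/9333045 ≈ -1.0715e-7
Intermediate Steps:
t(B) = 0 (t(B) = ((-6 + B)*(-13))*((B - B)*√B) = (78 - 13*B)*(0*√B) = (78 - 13*B)*0 = 0)
1/(-9333045 + t(704)) = 1/(-9333045 + 0) = 1/(-9333045) = -1/9333045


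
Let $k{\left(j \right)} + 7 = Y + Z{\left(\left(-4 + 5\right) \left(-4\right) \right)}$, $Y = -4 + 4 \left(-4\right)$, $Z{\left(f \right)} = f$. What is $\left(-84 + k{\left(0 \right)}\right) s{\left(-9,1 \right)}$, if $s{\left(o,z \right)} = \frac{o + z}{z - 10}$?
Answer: $- \frac{920}{9} \approx -102.22$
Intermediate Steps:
$Y = -20$ ($Y = -4 - 16 = -20$)
$s{\left(o,z \right)} = \frac{o + z}{-10 + z}$
$k{\left(j \right)} = -31$ ($k{\left(j \right)} = -7 - \left(20 - \left(-4 + 5\right) \left(-4\right)\right) = -7 + \left(-20 + 1 \left(-4\right)\right) = -7 - 24 = -31$)
$\left(-84 + k{\left(0 \right)}\right) s{\left(-9,1 \right)} = \left(-84 - 31\right) \frac{-9 + 1}{-10 + 1} = - 115 \frac{1}{-9} \left(-8\right) = - 115 \left(\left(- \frac{1}{9}\right) \left(-8\right)\right) = \left(-115\right) \frac{8}{9} = - \frac{920}{9}$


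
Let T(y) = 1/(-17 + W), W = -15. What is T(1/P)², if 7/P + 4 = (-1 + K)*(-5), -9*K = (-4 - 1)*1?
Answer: 1/1024 ≈ 0.00097656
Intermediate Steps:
K = 5/9 (K = -(-4 - 1)/9 = -(-5)/9 = -⅑*(-5) = 5/9 ≈ 0.55556)
P = -63/16 (P = 7/(-4 + (-1 + 5/9)*(-5)) = 7/(-4 - 4/9*(-5)) = 7/(-4 + 20/9) = 7/(-16/9) = 7*(-9/16) = -63/16 ≈ -3.9375)
T(y) = -1/32 (T(y) = 1/(-17 - 15) = 1/(-32) = -1/32)
T(1/P)² = (-1/32)² = 1/1024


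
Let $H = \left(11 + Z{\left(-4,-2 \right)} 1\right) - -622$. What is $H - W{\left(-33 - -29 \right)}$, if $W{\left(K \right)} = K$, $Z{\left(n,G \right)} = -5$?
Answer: $632$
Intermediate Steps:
$H = 628$ ($H = \left(11 - 5\right) - -622 = \left(11 - 5\right) + 622 = 6 + 622 = 628$)
$H - W{\left(-33 - -29 \right)} = 628 - \left(-33 - -29\right) = 628 - \left(-33 + 29\right) = 628 - -4 = 628 + 4 = 632$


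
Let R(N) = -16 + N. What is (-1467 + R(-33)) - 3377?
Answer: -4893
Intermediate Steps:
(-1467 + R(-33)) - 3377 = (-1467 + (-16 - 33)) - 3377 = (-1467 - 49) - 3377 = -1516 - 3377 = -4893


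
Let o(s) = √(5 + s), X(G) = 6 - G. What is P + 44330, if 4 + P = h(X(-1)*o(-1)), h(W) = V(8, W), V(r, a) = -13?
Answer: 44313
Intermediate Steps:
h(W) = -13
P = -17 (P = -4 - 13 = -17)
P + 44330 = -17 + 44330 = 44313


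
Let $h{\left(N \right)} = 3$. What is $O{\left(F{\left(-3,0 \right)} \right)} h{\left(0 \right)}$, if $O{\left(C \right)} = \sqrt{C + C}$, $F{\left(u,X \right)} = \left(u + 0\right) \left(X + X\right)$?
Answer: $0$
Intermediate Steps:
$F{\left(u,X \right)} = 2 X u$ ($F{\left(u,X \right)} = u 2 X = 2 X u$)
$O{\left(C \right)} = \sqrt{2} \sqrt{C}$ ($O{\left(C \right)} = \sqrt{2 C} = \sqrt{2} \sqrt{C}$)
$O{\left(F{\left(-3,0 \right)} \right)} h{\left(0 \right)} = \sqrt{2} \sqrt{2 \cdot 0 \left(-3\right)} 3 = \sqrt{2} \sqrt{0} \cdot 3 = \sqrt{2} \cdot 0 \cdot 3 = 0 \cdot 3 = 0$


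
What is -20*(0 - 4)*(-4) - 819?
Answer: -1139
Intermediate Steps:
-20*(0 - 4)*(-4) - 819 = -(-80)*(-4) - 819 = -20*16 - 819 = -320 - 819 = -1139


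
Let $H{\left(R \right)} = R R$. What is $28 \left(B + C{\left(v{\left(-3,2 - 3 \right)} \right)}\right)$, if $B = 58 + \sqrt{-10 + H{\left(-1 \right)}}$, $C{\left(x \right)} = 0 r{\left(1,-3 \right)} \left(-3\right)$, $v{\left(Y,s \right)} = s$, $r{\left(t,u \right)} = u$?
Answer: $1624 + 84 i \approx 1624.0 + 84.0 i$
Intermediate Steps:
$H{\left(R \right)} = R^{2}$
$C{\left(x \right)} = 0$ ($C{\left(x \right)} = 0 \left(-3\right) \left(-3\right) = 0 \left(-3\right) = 0$)
$B = 58 + 3 i$ ($B = 58 + \sqrt{-10 + \left(-1\right)^{2}} = 58 + \sqrt{-10 + 1} = 58 + \sqrt{-9} = 58 + 3 i \approx 58.0 + 3.0 i$)
$28 \left(B + C{\left(v{\left(-3,2 - 3 \right)} \right)}\right) = 28 \left(\left(58 + 3 i\right) + 0\right) = 28 \left(58 + 3 i\right) = 1624 + 84 i$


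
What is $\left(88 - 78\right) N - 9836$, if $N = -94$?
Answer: $-10776$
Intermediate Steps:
$\left(88 - 78\right) N - 9836 = \left(88 - 78\right) \left(-94\right) - 9836 = 10 \left(-94\right) - 9836 = -940 - 9836 = -10776$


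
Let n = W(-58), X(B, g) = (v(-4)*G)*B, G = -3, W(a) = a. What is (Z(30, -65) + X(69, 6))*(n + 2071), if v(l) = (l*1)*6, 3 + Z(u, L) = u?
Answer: 10054935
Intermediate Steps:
Z(u, L) = -3 + u
v(l) = 6*l (v(l) = l*6 = 6*l)
X(B, g) = 72*B (X(B, g) = ((6*(-4))*(-3))*B = (-24*(-3))*B = 72*B)
n = -58
(Z(30, -65) + X(69, 6))*(n + 2071) = ((-3 + 30) + 72*69)*(-58 + 2071) = (27 + 4968)*2013 = 4995*2013 = 10054935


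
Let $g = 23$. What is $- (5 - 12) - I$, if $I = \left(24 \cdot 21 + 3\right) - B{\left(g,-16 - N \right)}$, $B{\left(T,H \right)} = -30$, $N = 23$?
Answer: $-530$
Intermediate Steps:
$I = 537$ ($I = \left(24 \cdot 21 + 3\right) - -30 = \left(504 + 3\right) + 30 = 507 + 30 = 537$)
$- (5 - 12) - I = - (5 - 12) - 537 = \left(-1\right) \left(-7\right) - 537 = 7 - 537 = -530$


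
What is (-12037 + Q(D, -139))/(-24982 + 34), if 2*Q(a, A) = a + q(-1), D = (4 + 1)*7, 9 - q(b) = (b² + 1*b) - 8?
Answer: 12011/24948 ≈ 0.48144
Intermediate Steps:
q(b) = 17 - b - b² (q(b) = 9 - ((b² + 1*b) - 8) = 9 - ((b² + b) - 8) = 9 - ((b + b²) - 8) = 9 - (-8 + b + b²) = 9 + (8 - b - b²) = 17 - b - b²)
D = 35 (D = 5*7 = 35)
Q(a, A) = 17/2 + a/2 (Q(a, A) = (a + (17 - 1*(-1) - 1*(-1)²))/2 = (a + (17 + 1 - 1*1))/2 = (a + (17 + 1 - 1))/2 = (a + 17)/2 = (17 + a)/2 = 17/2 + a/2)
(-12037 + Q(D, -139))/(-24982 + 34) = (-12037 + (17/2 + (½)*35))/(-24982 + 34) = (-12037 + (17/2 + 35/2))/(-24948) = (-12037 + 26)*(-1/24948) = -12011*(-1/24948) = 12011/24948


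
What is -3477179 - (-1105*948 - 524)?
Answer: -2429115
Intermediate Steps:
-3477179 - (-1105*948 - 524) = -3477179 - (-1047540 - 524) = -3477179 - 1*(-1048064) = -3477179 + 1048064 = -2429115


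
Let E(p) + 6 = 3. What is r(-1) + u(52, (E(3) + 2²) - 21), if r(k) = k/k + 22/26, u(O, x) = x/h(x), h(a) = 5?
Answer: -28/13 ≈ -2.1538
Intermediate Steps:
E(p) = -3 (E(p) = -6 + 3 = -3)
u(O, x) = x/5
r(k) = 24/13 (r(k) = 1 + 22*(1/26) = 1 + 11/13 = 24/13)
r(-1) + u(52, (E(3) + 2²) - 21) = 24/13 + ((-3 + 2²) - 21)/5 = 24/13 + ((-3 + 4) - 21)/5 = 24/13 + (1 - 21)/5 = 24/13 + (⅕)*(-20) = 24/13 - 4 = -28/13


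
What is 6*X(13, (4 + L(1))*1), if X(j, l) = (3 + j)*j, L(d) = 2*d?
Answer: 1248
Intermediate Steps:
X(j, l) = j*(3 + j)
6*X(13, (4 + L(1))*1) = 6*(13*(3 + 13)) = 6*(13*16) = 6*208 = 1248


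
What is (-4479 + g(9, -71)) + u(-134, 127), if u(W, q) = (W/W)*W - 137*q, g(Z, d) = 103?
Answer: -21909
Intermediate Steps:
u(W, q) = W - 137*q (u(W, q) = 1*W - 137*q = W - 137*q)
(-4479 + g(9, -71)) + u(-134, 127) = (-4479 + 103) + (-134 - 137*127) = -4376 + (-134 - 17399) = -4376 - 17533 = -21909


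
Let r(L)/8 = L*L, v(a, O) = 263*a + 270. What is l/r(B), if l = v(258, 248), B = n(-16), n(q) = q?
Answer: 17031/512 ≈ 33.264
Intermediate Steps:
B = -16
v(a, O) = 270 + 263*a
l = 68124 (l = 270 + 263*258 = 270 + 67854 = 68124)
r(L) = 8*L**2 (r(L) = 8*(L*L) = 8*L**2)
l/r(B) = 68124/((8*(-16)**2)) = 68124/((8*256)) = 68124/2048 = 68124*(1/2048) = 17031/512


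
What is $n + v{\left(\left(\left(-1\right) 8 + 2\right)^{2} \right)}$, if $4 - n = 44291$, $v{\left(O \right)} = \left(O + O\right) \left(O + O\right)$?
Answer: $-39103$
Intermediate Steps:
$v{\left(O \right)} = 4 O^{2}$ ($v{\left(O \right)} = 2 O 2 O = 4 O^{2}$)
$n = -44287$ ($n = 4 - 44291 = -44287$)
$n + v{\left(\left(\left(-1\right) 8 + 2\right)^{2} \right)} = -44287 + 4 \left(\left(\left(-1\right) 8 + 2\right)^{2}\right)^{2} = -44287 + 4 \left(\left(-8 + 2\right)^{2}\right)^{2} = -44287 + 4 \left(\left(-6\right)^{2}\right)^{2} = -44287 + 4 \cdot 36^{2} = -44287 + 4 \cdot 1296 = -44287 + 5184 = -39103$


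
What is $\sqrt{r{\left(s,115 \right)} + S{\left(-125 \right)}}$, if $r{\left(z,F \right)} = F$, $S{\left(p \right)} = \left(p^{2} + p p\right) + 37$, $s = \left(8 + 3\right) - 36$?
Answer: $\sqrt{31402} \approx 177.21$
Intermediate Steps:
$s = -25$ ($s = 11 - 36 = -25$)
$S{\left(p \right)} = 37 + 2 p^{2}$ ($S{\left(p \right)} = \left(p^{2} + p^{2}\right) + 37 = 2 p^{2} + 37 = 37 + 2 p^{2}$)
$\sqrt{r{\left(s,115 \right)} + S{\left(-125 \right)}} = \sqrt{115 + \left(37 + 2 \left(-125\right)^{2}\right)} = \sqrt{115 + \left(37 + 2 \cdot 15625\right)} = \sqrt{115 + \left(37 + 31250\right)} = \sqrt{115 + 31287} = \sqrt{31402}$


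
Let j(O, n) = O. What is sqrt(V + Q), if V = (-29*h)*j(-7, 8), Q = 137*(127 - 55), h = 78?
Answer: sqrt(25698) ≈ 160.31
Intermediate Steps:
Q = 9864 (Q = 137*72 = 9864)
V = 15834 (V = -29*78*(-7) = -2262*(-7) = 15834)
sqrt(V + Q) = sqrt(15834 + 9864) = sqrt(25698)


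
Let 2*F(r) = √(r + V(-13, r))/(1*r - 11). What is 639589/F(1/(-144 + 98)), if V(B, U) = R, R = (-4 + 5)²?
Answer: -108090541*√230/115 ≈ -1.4255e+7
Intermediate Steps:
R = 1 (R = 1² = 1)
V(B, U) = 1
F(r) = √(1 + r)/(2*(-11 + r)) (F(r) = (√(r + 1)/(1*r - 11))/2 = (√(1 + r)/(r - 11))/2 = (√(1 + r)/(-11 + r))/2 = √(1 + r)/(2*(-11 + r)))
639589/F(1/(-144 + 98)) = 639589/((√(1 + 1/(-144 + 98))/(2*(-11 + 1/(-144 + 98))))) = 639589/((√(1 + 1/(-46))/(2*(-11 + 1/(-46))))) = 639589/((√(1 - 1/46)/(2*(-11 - 1/46)))) = 639589/((√(45/46)/(2*(-507/46)))) = 639589/(((½)*(3*√230/46)*(-46/507))) = 639589/((-√230/338)) = 639589*(-169*√230/115) = -108090541*√230/115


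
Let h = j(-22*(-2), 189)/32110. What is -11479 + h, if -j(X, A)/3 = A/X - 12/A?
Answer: -340577809291/29669640 ≈ -11479.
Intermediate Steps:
j(X, A) = 36/A - 3*A/X (j(X, A) = -3*(A/X - 12/A) = -3*(-12/A + A/X) = 36/A - 3*A/X)
h = -11731/29669640 (h = (36/189 - 3*189/(-22*(-2)))/32110 = (36*(1/189) - 3*189/44)*(1/32110) = (4/21 - 3*189*1/44)*(1/32110) = (4/21 - 567/44)*(1/32110) = -11731/924*1/32110 = -11731/29669640 ≈ -0.00039539)
-11479 + h = -11479 - 11731/29669640 = -340577809291/29669640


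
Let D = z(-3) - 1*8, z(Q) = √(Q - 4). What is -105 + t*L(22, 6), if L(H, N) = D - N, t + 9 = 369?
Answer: -5145 + 360*I*√7 ≈ -5145.0 + 952.47*I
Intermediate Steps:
z(Q) = √(-4 + Q)
t = 360 (t = -9 + 369 = 360)
D = -8 + I*√7 (D = √(-4 - 3) - 1*8 = √(-7) - 8 = I*√7 - 8 = -8 + I*√7 ≈ -8.0 + 2.6458*I)
L(H, N) = -8 - N + I*√7 (L(H, N) = (-8 + I*√7) - N = -8 - N + I*√7)
-105 + t*L(22, 6) = -105 + 360*(-8 - 1*6 + I*√7) = -105 + 360*(-8 - 6 + I*√7) = -105 + 360*(-14 + I*√7) = -105 + (-5040 + 360*I*√7) = -5145 + 360*I*√7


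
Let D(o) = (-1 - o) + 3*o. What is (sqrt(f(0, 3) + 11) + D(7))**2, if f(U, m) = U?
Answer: (13 + sqrt(11))**2 ≈ 266.23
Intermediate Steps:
D(o) = -1 + 2*o
(sqrt(f(0, 3) + 11) + D(7))**2 = (sqrt(0 + 11) + (-1 + 2*7))**2 = (sqrt(11) + (-1 + 14))**2 = (sqrt(11) + 13)**2 = (13 + sqrt(11))**2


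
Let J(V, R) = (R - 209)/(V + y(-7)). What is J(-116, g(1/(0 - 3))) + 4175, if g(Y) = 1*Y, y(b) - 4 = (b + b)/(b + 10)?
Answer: 730939/175 ≈ 4176.8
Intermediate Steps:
y(b) = 4 + 2*b/(10 + b) (y(b) = 4 + (b + b)/(b + 10) = 4 + (2*b)/(10 + b) = 4 + 2*b/(10 + b))
g(Y) = Y
J(V, R) = (-209 + R)/(-⅔ + V) (J(V, R) = (R - 209)/(V + 2*(20 + 3*(-7))/(10 - 7)) = (-209 + R)/(V + 2*(20 - 21)/3) = (-209 + R)/(V + 2*(⅓)*(-1)) = (-209 + R)/(V - ⅔) = (-209 + R)/(-⅔ + V))
J(-116, g(1/(0 - 3))) + 4175 = 3*(-209 + 1/(0 - 3))/(-2 + 3*(-116)) + 4175 = 3*(-209 + 1/(-3))/(-2 - 348) + 4175 = 3*(-209 - ⅓)/(-350) + 4175 = 3*(-1/350)*(-628/3) + 4175 = 314/175 + 4175 = 730939/175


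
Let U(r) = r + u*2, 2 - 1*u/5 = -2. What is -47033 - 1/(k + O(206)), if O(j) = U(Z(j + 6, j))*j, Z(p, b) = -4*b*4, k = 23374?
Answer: -30447376945/647362 ≈ -47033.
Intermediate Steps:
u = 20 (u = 10 - 5*(-2) = 10 + 10 = 20)
Z(p, b) = -16*b
U(r) = 40 + r (U(r) = r + 20*2 = r + 40 = 40 + r)
O(j) = j*(40 - 16*j) (O(j) = (40 - 16*j)*j = j*(40 - 16*j))
-47033 - 1/(k + O(206)) = -47033 - 1/(23374 + 8*206*(5 - 2*206)) = -47033 - 1/(23374 + 8*206*(5 - 412)) = -47033 - 1/(23374 + 8*206*(-407)) = -47033 - 1/(23374 - 670736) = -47033 - 1/(-647362) = -47033 - 1*(-1/647362) = -47033 + 1/647362 = -30447376945/647362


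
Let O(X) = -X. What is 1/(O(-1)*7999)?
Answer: 1/7999 ≈ 0.00012502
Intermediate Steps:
1/(O(-1)*7999) = 1/(-1*(-1)*7999) = 1/(1*7999) = 1/7999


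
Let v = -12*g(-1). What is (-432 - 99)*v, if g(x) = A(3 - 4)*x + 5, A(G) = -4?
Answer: 57348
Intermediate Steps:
g(x) = 5 - 4*x (g(x) = -4*x + 5 = 5 - 4*x)
v = -108 (v = -12*(5 - 4*(-1)) = -12*(5 + 4) = -12*9 = -108)
(-432 - 99)*v = (-432 - 99)*(-108) = -531*(-108) = 57348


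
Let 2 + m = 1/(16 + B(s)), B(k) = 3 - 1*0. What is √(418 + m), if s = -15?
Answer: √150195/19 ≈ 20.397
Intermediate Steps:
B(k) = 3 (B(k) = 3 + 0 = 3)
m = -37/19 (m = -2 + 1/(16 + 3) = -2 + 1/19 = -37/19 ≈ -1.9474)
√(418 + m) = √(418 - 37/19) = √(7905/19) = √150195/19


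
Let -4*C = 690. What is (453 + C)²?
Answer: 314721/4 ≈ 78680.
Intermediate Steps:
C = -345/2 (C = -¼*690 = -345/2 ≈ -172.50)
(453 + C)² = (453 - 345/2)² = (561/2)² = 314721/4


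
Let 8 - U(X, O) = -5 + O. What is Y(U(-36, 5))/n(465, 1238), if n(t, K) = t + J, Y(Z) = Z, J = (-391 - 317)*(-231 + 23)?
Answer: 8/147729 ≈ 5.4153e-5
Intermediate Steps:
J = 147264 (J = -708*(-208) = 147264)
U(X, O) = 13 - O (U(X, O) = 8 - (-5 + O) = 8 + (5 - O) = 13 - O)
n(t, K) = 147264 + t (n(t, K) = t + 147264 = 147264 + t)
Y(U(-36, 5))/n(465, 1238) = (13 - 1*5)/(147264 + 465) = (13 - 5)/147729 = 8*(1/147729) = 8/147729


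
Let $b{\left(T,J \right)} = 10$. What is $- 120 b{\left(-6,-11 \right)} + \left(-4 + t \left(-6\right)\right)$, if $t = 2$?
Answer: $-1216$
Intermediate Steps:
$- 120 b{\left(-6,-11 \right)} + \left(-4 + t \left(-6\right)\right) = \left(-120\right) 10 + \left(-4 + 2 \left(-6\right)\right) = -1200 - 16 = -1216$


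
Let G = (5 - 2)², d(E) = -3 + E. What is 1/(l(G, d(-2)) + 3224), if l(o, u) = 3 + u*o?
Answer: 1/3182 ≈ 0.00031427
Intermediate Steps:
G = 9 (G = 3² = 9)
l(o, u) = 3 + o*u
1/(l(G, d(-2)) + 3224) = 1/((3 + 9*(-3 - 2)) + 3224) = 1/((3 + 9*(-5)) + 3224) = 1/((3 - 45) + 3224) = 1/(-42 + 3224) = 1/3182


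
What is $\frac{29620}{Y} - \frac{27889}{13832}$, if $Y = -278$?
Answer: $- \frac{208728491}{1922648} \approx -108.56$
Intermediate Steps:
$\frac{29620}{Y} - \frac{27889}{13832} = \frac{29620}{-278} - \frac{27889}{13832} = 29620 \left(- \frac{1}{278}\right) - \frac{27889}{13832} = - \frac{14810}{139} - \frac{27889}{13832} = - \frac{208728491}{1922648}$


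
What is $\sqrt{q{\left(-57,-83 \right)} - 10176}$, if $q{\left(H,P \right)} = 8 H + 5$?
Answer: $i \sqrt{10627} \approx 103.09 i$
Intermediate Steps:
$q{\left(H,P \right)} = 5 + 8 H$
$\sqrt{q{\left(-57,-83 \right)} - 10176} = \sqrt{\left(5 + 8 \left(-57\right)\right) - 10176} = \sqrt{\left(5 - 456\right) - 10176} = \sqrt{-451 - 10176} = \sqrt{-10627} = i \sqrt{10627}$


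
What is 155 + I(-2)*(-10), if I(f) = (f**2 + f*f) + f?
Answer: 95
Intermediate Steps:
I(f) = f + 2*f**2 (I(f) = (f**2 + f**2) + f = 2*f**2 + f = f + 2*f**2)
155 + I(-2)*(-10) = 155 - 2*(1 + 2*(-2))*(-10) = 155 - 2*(1 - 4)*(-10) = 155 - 2*(-3)*(-10) = 155 + 6*(-10) = 155 - 60 = 95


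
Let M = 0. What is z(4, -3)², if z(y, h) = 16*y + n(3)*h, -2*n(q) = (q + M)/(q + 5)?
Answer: 1067089/256 ≈ 4168.3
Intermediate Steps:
n(q) = -q/(2*(5 + q)) (n(q) = -(q + 0)/(2*(q + 5)) = -q/(2*(5 + q)))
z(y, h) = 16*y - 3*h/16 (z(y, h) = 16*y + (-1*3/(10 + 2*3))*h = 16*y + (-1*3/(10 + 6))*h = 16*y + (-1*3/16)*h = 16*y + (-1*3*1/16)*h = 16*y - 3*h/16)
z(4, -3)² = (16*4 - 3/16*(-3))² = (64 + 9/16)² = (1033/16)² = 1067089/256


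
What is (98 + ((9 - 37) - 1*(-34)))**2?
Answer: 10816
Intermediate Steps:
(98 + ((9 - 37) - 1*(-34)))**2 = (98 + (-28 + 34))**2 = (98 + 6)**2 = 104**2 = 10816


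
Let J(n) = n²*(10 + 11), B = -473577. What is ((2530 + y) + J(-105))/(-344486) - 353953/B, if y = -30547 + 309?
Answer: 25408809749/163140646422 ≈ 0.15575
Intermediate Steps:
y = -30238
J(n) = 21*n² (J(n) = n²*21 = 21*n²)
((2530 + y) + J(-105))/(-344486) - 353953/B = ((2530 - 30238) + 21*(-105)²)/(-344486) - 353953/(-473577) = (-27708 + 21*11025)*(-1/344486) - 353953*(-1/473577) = (-27708 + 231525)*(-1/344486) + 353953/473577 = 203817*(-1/344486) + 353953/473577 = -203817/344486 + 353953/473577 = 25408809749/163140646422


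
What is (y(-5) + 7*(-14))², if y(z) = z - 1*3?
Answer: 11236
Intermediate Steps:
y(z) = -3 + z (y(z) = z - 3 = -3 + z)
(y(-5) + 7*(-14))² = ((-3 - 5) + 7*(-14))² = (-8 - 98)² = (-106)² = 11236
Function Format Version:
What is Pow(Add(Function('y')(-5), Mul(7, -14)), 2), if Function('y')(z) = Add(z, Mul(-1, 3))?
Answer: 11236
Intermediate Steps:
Function('y')(z) = Add(-3, z) (Function('y')(z) = Add(z, -3) = Add(-3, z))
Pow(Add(Function('y')(-5), Mul(7, -14)), 2) = Pow(Add(Add(-3, -5), Mul(7, -14)), 2) = Pow(Add(-8, -98), 2) = Pow(-106, 2) = 11236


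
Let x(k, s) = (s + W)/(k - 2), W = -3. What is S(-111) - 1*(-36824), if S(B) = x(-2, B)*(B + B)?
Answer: 30497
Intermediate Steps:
x(k, s) = (-3 + s)/(-2 + k) (x(k, s) = (s - 3)/(k - 2) = (-3 + s)/(-2 + k))
S(B) = 2*B*(¾ - B/4) (S(B) = ((-3 + B)/(-2 - 2))*(B + B) = ((-3 + B)/(-4))*(2*B) = (-(-3 + B)/4)*(2*B) = (¾ - B/4)*(2*B) = 2*B*(¾ - B/4))
S(-111) - 1*(-36824) = (½)*(-111)*(3 - 1*(-111)) - 1*(-36824) = (½)*(-111)*(3 + 111) + 36824 = (½)*(-111)*114 + 36824 = -6327 + 36824 = 30497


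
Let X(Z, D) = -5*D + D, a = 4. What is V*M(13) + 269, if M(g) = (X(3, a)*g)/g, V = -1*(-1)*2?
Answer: 237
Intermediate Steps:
X(Z, D) = -4*D
V = 2 (V = 1*2 = 2)
M(g) = -16 (M(g) = ((-4*4)*g)/g = (-16*g)/g = -16)
V*M(13) + 269 = 2*(-16) + 269 = -32 + 269 = 237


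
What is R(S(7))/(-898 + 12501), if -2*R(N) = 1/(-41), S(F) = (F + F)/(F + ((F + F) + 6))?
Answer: 1/951446 ≈ 1.0510e-6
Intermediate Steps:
S(F) = 2*F/(6 + 3*F) (S(F) = (2*F)/(F + (2*F + 6)) = (2*F)/(F + (6 + 2*F)) = (2*F)/(6 + 3*F) = 2*F/(6 + 3*F))
R(N) = 1/82 (R(N) = -½/(-41) = -½*(-1/41) = 1/82)
R(S(7))/(-898 + 12501) = 1/(82*(-898 + 12501)) = (1/82)/11603 = (1/82)*(1/11603) = 1/951446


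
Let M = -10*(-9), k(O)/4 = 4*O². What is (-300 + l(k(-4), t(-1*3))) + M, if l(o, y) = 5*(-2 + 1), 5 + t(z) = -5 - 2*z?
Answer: -215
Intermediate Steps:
k(O) = 16*O² (k(O) = 4*(4*O²) = 16*O²)
t(z) = -10 - 2*z (t(z) = -5 + (-5 - 2*z) = -10 - 2*z)
M = 90
l(o, y) = -5 (l(o, y) = 5*(-1) = -5)
(-300 + l(k(-4), t(-1*3))) + M = (-300 - 5) + 90 = -305 + 90 = -215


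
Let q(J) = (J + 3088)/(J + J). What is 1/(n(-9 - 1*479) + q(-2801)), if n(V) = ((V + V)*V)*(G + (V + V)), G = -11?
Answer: -5602/2633479226399 ≈ -2.1272e-9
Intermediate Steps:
q(J) = (3088 + J)/(2*J) (q(J) = (3088 + J)/((2*J)) = (3088 + J)*(1/(2*J)) = (3088 + J)/(2*J))
n(V) = 2*V²*(-11 + 2*V) (n(V) = ((V + V)*V)*(-11 + (V + V)) = ((2*V)*V)*(-11 + 2*V) = (2*V²)*(-11 + 2*V) = 2*V²*(-11 + 2*V))
1/(n(-9 - 1*479) + q(-2801)) = 1/((-9 - 1*479)²*(-22 + 4*(-9 - 1*479)) + (½)*(3088 - 2801)/(-2801)) = 1/((-9 - 479)²*(-22 + 4*(-9 - 479)) + (½)*(-1/2801)*287) = 1/((-488)²*(-22 + 4*(-488)) - 287/5602) = 1/(238144*(-22 - 1952) - 287/5602) = 1/(238144*(-1974) - 287/5602) = 1/(-470096256 - 287/5602) = 1/(-2633479226399/5602) = -5602/2633479226399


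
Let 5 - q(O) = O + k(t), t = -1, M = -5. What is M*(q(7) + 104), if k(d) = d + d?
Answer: -520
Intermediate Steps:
k(d) = 2*d
q(O) = 7 - O (q(O) = 5 - (O + 2*(-1)) = 5 - (O - 2) = 5 - (-2 + O) = 5 + (2 - O) = 7 - O)
M*(q(7) + 104) = -5*((7 - 1*7) + 104) = -5*((7 - 7) + 104) = -5*(0 + 104) = -5*104 = -520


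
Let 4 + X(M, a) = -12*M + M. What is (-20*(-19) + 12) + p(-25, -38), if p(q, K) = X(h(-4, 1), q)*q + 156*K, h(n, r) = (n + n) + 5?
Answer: -6261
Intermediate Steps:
h(n, r) = 5 + 2*n (h(n, r) = 2*n + 5 = 5 + 2*n)
X(M, a) = -4 - 11*M (X(M, a) = -4 + (-12*M + M) = -4 - 11*M)
p(q, K) = 29*q + 156*K (p(q, K) = (-4 - 11*(5 + 2*(-4)))*q + 156*K = (-4 - 11*(5 - 8))*q + 156*K = (-4 - 11*(-3))*q + 156*K = (-4 + 33)*q + 156*K = 29*q + 156*K)
(-20*(-19) + 12) + p(-25, -38) = (-20*(-19) + 12) + (29*(-25) + 156*(-38)) = (380 + 12) + (-725 - 5928) = 392 - 6653 = -6261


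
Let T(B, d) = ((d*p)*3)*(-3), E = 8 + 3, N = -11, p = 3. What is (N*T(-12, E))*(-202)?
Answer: -659934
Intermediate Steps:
E = 11
T(B, d) = -27*d (T(B, d) = ((d*3)*3)*(-3) = ((3*d)*3)*(-3) = (9*d)*(-3) = -27*d)
(N*T(-12, E))*(-202) = -(-297)*11*(-202) = -11*(-297)*(-202) = 3267*(-202) = -659934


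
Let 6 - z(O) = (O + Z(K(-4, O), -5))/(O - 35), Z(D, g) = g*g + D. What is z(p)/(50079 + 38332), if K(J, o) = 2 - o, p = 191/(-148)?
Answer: 36222/474855481 ≈ 7.6280e-5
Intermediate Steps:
p = -191/148 (p = 191*(-1/148) = -191/148 ≈ -1.2905)
Z(D, g) = D + g² (Z(D, g) = g² + D = D + g²)
z(O) = 6 - 27/(-35 + O) (z(O) = 6 - (O + ((2 - O) + (-5)²))/(O - 35) = 6 - (O + ((2 - O) + 25))/(-35 + O) = 6 - (O + (27 - O))/(-35 + O) = 6 - 27/(-35 + O))
z(p)/(50079 + 38332) = (3*(-79 + 2*(-191/148))/(-35 - 191/148))/(50079 + 38332) = (3*(-79 - 191/74)/(-5371/148))/88411 = (3*(-148/5371)*(-6037/74))*(1/88411) = (36222/5371)*(1/88411) = 36222/474855481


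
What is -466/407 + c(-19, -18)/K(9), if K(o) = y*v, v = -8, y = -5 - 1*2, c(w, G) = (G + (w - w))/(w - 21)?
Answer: -518257/455840 ≈ -1.1369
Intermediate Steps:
c(w, G) = G/(-21 + w) (c(w, G) = (G + 0)/(-21 + w) = G/(-21 + w))
y = -7 (y = -5 - 2 = -7)
K(o) = 56 (K(o) = -7*(-8) = 56)
-466/407 + c(-19, -18)/K(9) = -466/407 - 18/(-21 - 19)/56 = -466*1/407 - 18/(-40)*(1/56) = -466/407 - 18*(-1/40)*(1/56) = -466/407 + (9/20)*(1/56) = -466/407 + 9/1120 = -518257/455840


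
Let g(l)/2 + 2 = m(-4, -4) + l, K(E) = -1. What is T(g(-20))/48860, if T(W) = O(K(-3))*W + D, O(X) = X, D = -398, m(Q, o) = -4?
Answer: -173/24430 ≈ -0.0070815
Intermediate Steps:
g(l) = -12 + 2*l (g(l) = -4 + 2*(-4 + l) = -4 + (-8 + 2*l) = -12 + 2*l)
T(W) = -398 - W (T(W) = -W - 398 = -398 - W)
T(g(-20))/48860 = (-398 - (-12 + 2*(-20)))/48860 = (-398 - (-12 - 40))*(1/48860) = (-398 - 1*(-52))*(1/48860) = (-398 + 52)*(1/48860) = -346*1/48860 = -173/24430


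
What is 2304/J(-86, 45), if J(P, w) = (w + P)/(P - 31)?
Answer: 269568/41 ≈ 6574.8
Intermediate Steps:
J(P, w) = (P + w)/(-31 + P)
2304/J(-86, 45) = 2304/(((-86 + 45)/(-31 - 86))) = 2304/((-41/(-117))) = 2304/((-1/117*(-41))) = 2304/(41/117) = 2304*(117/41) = 269568/41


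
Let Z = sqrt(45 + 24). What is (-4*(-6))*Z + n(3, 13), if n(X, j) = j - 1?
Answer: 12 + 24*sqrt(69) ≈ 211.36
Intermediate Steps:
n(X, j) = -1 + j
Z = sqrt(69) ≈ 8.3066
(-4*(-6))*Z + n(3, 13) = (-4*(-6))*sqrt(69) + (-1 + 13) = 24*sqrt(69) + 12 = 12 + 24*sqrt(69)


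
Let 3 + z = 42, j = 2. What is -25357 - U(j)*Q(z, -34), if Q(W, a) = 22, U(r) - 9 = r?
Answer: -25599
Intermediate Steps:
U(r) = 9 + r
z = 39 (z = -3 + 42 = 39)
-25357 - U(j)*Q(z, -34) = -25357 - (9 + 2)*22 = -25357 - 11*22 = -25357 - 1*242 = -25357 - 242 = -25599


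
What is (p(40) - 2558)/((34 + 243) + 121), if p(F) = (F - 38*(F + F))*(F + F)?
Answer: -121279/199 ≈ -609.44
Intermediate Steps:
p(F) = -150*F² (p(F) = (F - 76*F)*(2*F) = (-75*F)*(2*F) = -150*F²)
(p(40) - 2558)/((34 + 243) + 121) = (-150*40² - 2558)/((34 + 243) + 121) = (-150*1600 - 2558)/(277 + 121) = (-240000 - 2558)/398 = -242558*1/398 = -121279/199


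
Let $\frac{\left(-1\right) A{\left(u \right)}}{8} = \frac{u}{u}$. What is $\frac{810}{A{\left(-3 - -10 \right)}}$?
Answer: $- \frac{405}{4} \approx -101.25$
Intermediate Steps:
$A{\left(u \right)} = -8$ ($A{\left(u \right)} = - 8 \frac{u}{u} = \left(-8\right) 1 = -8$)
$\frac{810}{A{\left(-3 - -10 \right)}} = \frac{810}{-8} = 810 \left(- \frac{1}{8}\right) = - \frac{405}{4}$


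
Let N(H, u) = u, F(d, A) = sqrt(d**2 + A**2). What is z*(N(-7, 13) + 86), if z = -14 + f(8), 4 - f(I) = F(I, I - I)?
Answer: -1782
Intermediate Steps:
F(d, A) = sqrt(A**2 + d**2)
f(I) = 4 - sqrt(I**2) (f(I) = 4 - sqrt((I - I)**2 + I**2) = 4 - sqrt(0**2 + I**2) = 4 - sqrt(0 + I**2) = 4 - sqrt(I**2))
z = -18 (z = -14 + (4 - sqrt(8**2)) = -14 + (4 - sqrt(64)) = -14 + (4 - 1*8) = -14 + (4 - 8) = -14 - 4 = -18)
z*(N(-7, 13) + 86) = -18*(13 + 86) = -18*99 = -1782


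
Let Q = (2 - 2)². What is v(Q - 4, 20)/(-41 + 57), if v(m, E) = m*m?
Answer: 1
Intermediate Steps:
Q = 0 (Q = 0² = 0)
v(m, E) = m²
v(Q - 4, 20)/(-41 + 57) = (0 - 4)²/(-41 + 57) = (-4)²/16 = 16*(1/16) = 1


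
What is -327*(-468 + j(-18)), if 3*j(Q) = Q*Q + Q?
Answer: 119682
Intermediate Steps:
j(Q) = Q/3 + Q**2/3 (j(Q) = (Q*Q + Q)/3 = (Q**2 + Q)/3 = (Q + Q**2)/3 = Q/3 + Q**2/3)
-327*(-468 + j(-18)) = -327*(-468 + (1/3)*(-18)*(1 - 18)) = -327*(-468 + (1/3)*(-18)*(-17)) = -327*(-468 + 102) = -327*(-366) = 119682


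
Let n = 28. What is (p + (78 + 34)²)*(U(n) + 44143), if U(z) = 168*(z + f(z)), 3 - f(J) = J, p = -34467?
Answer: -978796181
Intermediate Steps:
f(J) = 3 - J
U(z) = 504 (U(z) = 168*(z + (3 - z)) = 168*3 = 504)
(p + (78 + 34)²)*(U(n) + 44143) = (-34467 + (78 + 34)²)*(504 + 44143) = (-34467 + 112²)*44647 = (-34467 + 12544)*44647 = -21923*44647 = -978796181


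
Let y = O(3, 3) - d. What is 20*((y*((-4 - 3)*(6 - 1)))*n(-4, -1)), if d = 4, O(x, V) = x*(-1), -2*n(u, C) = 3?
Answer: -7350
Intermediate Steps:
n(u, C) = -3/2 (n(u, C) = -½*3 = -3/2)
O(x, V) = -x
y = -7 (y = -1*3 - 1*4 = -3 - 4 = -7)
20*((y*((-4 - 3)*(6 - 1)))*n(-4, -1)) = 20*(-7*(-4 - 3)*(6 - 1)*(-3/2)) = 20*(-(-49)*5*(-3/2)) = 20*(-7*(-35)*(-3/2)) = 20*(245*(-3/2)) = 20*(-735/2) = -7350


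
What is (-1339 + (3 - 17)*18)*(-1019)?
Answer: 1621229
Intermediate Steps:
(-1339 + (3 - 17)*18)*(-1019) = (-1339 - 14*18)*(-1019) = (-1339 - 252)*(-1019) = -1591*(-1019) = 1621229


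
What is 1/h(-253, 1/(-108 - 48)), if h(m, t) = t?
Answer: -156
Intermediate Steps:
1/h(-253, 1/(-108 - 48)) = 1/(1/(-108 - 48)) = 1/(1/(-156)) = 1/(-1/156) = -156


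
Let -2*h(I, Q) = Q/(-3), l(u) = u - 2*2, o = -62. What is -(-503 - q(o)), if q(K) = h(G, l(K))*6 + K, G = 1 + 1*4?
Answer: 375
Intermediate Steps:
G = 5 (G = 1 + 4 = 5)
l(u) = -4 + u (l(u) = u - 4 = -4 + u)
h(I, Q) = Q/6 (h(I, Q) = -Q/(2*(-3)) = -Q*(-1)/(2*3) = -(-1)*Q/6 = Q/6)
q(K) = -4 + 2*K (q(K) = ((-4 + K)/6)*6 + K = (-⅔ + K/6)*6 + K = (-4 + K) + K = -4 + 2*K)
-(-503 - q(o)) = -(-503 - (-4 + 2*(-62))) = -(-503 - (-4 - 124)) = -(-503 - 1*(-128)) = -(-503 + 128) = -1*(-375) = 375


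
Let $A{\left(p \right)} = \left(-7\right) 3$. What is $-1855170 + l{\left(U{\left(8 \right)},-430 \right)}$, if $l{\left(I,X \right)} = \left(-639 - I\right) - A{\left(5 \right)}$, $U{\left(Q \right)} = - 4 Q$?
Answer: $-1855756$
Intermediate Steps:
$A{\left(p \right)} = -21$
$l{\left(I,X \right)} = -618 - I$ ($l{\left(I,X \right)} = \left(-639 - I\right) - -21 = \left(-639 - I\right) + 21 = -618 - I$)
$-1855170 + l{\left(U{\left(8 \right)},-430 \right)} = -1855170 - \left(618 - 32\right) = -1855170 - 586 = -1855756$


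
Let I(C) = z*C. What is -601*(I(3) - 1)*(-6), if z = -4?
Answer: -46878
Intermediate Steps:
I(C) = -4*C
-601*(I(3) - 1)*(-6) = -601*(-4*3 - 1)*(-6) = -601*(-12 - 1)*(-6) = -(-7813)*(-6) = -601*78 = -46878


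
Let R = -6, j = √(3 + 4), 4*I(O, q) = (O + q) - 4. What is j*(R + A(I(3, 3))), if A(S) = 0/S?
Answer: -6*√7 ≈ -15.875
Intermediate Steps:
I(O, q) = -1 + O/4 + q/4 (I(O, q) = ((O + q) - 4)/4 = (-4 + O + q)/4 = -1 + O/4 + q/4)
j = √7 ≈ 2.6458
A(S) = 0
j*(R + A(I(3, 3))) = √7*(-6 + 0) = √7*(-6) = -6*√7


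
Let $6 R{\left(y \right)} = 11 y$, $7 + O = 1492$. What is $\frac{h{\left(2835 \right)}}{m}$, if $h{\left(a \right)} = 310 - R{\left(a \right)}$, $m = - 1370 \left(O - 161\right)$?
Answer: $\frac{1955}{725552} \approx 0.0026945$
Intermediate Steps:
$O = 1485$ ($O = -7 + 1492 = 1485$)
$R{\left(y \right)} = \frac{11 y}{6}$
$m = -1813880$ ($m = - 1370 \left(1485 - 161\right) = \left(-1370\right) 1324 = -1813880$)
$h{\left(a \right)} = 310 - \frac{11 a}{6}$
$\frac{h{\left(2835 \right)}}{m} = \frac{310 - \frac{10395}{2}}{-1813880} = \left(310 - \frac{10395}{2}\right) \left(- \frac{1}{1813880}\right) = \left(- \frac{9775}{2}\right) \left(- \frac{1}{1813880}\right) = \frac{1955}{725552}$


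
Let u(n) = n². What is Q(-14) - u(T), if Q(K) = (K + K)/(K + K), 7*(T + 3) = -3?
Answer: -527/49 ≈ -10.755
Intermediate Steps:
T = -24/7 (T = -3 + (⅐)*(-3) = -3 - 3/7 = -24/7 ≈ -3.4286)
Q(K) = 1 (Q(K) = (2*K)/((2*K)) = (2*K)*(1/(2*K)) = 1)
Q(-14) - u(T) = 1 - (-24/7)² = 1 - 1*576/49 = 1 - 576/49 = -527/49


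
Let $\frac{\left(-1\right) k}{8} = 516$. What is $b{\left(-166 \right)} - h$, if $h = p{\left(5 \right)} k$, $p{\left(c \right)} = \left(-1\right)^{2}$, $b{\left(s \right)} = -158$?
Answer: $3970$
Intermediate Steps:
$p{\left(c \right)} = 1$
$k = -4128$ ($k = \left(-8\right) 516 = -4128$)
$h = -4128$ ($h = 1 \left(-4128\right) = -4128$)
$b{\left(-166 \right)} - h = -158 - -4128 = -158 + 4128 = 3970$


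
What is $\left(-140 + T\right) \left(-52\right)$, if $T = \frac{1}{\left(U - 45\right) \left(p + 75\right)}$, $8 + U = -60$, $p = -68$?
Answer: $\frac{5758532}{791} \approx 7280.1$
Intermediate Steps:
$U = -68$ ($U = -8 - 60 = -68$)
$T = - \frac{1}{791}$ ($T = \frac{1}{\left(-68 - 45\right) \left(-68 + 75\right)} = \frac{1}{\left(-113\right) 7} = \frac{1}{-791} = - \frac{1}{791} \approx -0.0012642$)
$\left(-140 + T\right) \left(-52\right) = \left(-140 - \frac{1}{791}\right) \left(-52\right) = \left(- \frac{110741}{791}\right) \left(-52\right) = \frac{5758532}{791}$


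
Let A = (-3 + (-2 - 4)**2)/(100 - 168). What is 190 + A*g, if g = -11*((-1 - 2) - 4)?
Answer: 10379/68 ≈ 152.63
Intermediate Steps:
g = 77 (g = -11*(-3 - 4) = -11*(-7) = 77)
A = -33/68 (A = (-3 + (-6)**2)/(-68) = (-3 + 36)*(-1/68) = 33*(-1/68) = -33/68 ≈ -0.48529)
190 + A*g = 190 - 33/68*77 = 190 - 2541/68 = 10379/68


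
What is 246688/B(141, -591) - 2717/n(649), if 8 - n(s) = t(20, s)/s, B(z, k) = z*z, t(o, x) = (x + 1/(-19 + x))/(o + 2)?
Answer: -468236490748468/1422530262369 ≈ -329.16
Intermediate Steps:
t(o, x) = (x + 1/(-19 + x))/(2 + o)
B(z, k) = z²
n(s) = 8 - (1 + s² - 19*s)/(s*(-418 + 22*s)) (n(s) = 8 - (1 + s² - 19*s)/(-38 - 19*20 + 2*s + 20*s)/s = 8 - (1 + s² - 19*s)/(-38 - 380 + 2*s + 20*s)/s = 8 - (1 + s² - 19*s)/(-418 + 22*s)/s = 8 - (1 + s² - 19*s)/(s*(-418 + 22*s)))
246688/B(141, -591) - 2717/n(649) = 246688/(141²) - 2717*14278*(-19 + 649)/(-1 - 3325*649 + 175*649²) = 246688/19881 - 2717*8995140/(-1 - 2157925 + 175*421201) = 246688*(1/19881) - 2717*8995140/(-1 - 2157925 + 73710175) = 246688/19881 - 2717/((1/22)*(1/649)*(1/630)*71552249) = 246688/19881 - 2717/71552249/8995140 = 246688/19881 - 2717*8995140/71552249 = 246688/19881 - 24439795380/71552249 = -468236490748468/1422530262369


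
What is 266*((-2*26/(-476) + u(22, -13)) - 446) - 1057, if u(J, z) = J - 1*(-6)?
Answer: -1907671/17 ≈ -1.1222e+5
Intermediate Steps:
u(J, z) = 6 + J (u(J, z) = J + 6 = 6 + J)
266*((-2*26/(-476) + u(22, -13)) - 446) - 1057 = 266*((-2*26/(-476) + (6 + 22)) - 446) - 1057 = 266*((-52*(-1/476) + 28) - 446) - 1057 = 266*((13/119 + 28) - 446) - 1057 = 266*(3345/119 - 446) - 1057 = 266*(-49729/119) - 1057 = -1889702/17 - 1057 = -1907671/17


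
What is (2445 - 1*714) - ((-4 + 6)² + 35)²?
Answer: 210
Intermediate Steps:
(2445 - 1*714) - ((-4 + 6)² + 35)² = (2445 - 714) - (2² + 35)² = 1731 - (4 + 35)² = 1731 - 1*39² = 1731 - 1*1521 = 1731 - 1521 = 210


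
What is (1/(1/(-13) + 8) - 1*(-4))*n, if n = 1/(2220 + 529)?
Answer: 425/283147 ≈ 0.0015010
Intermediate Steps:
n = 1/2749 ≈ 0.00036377
(1/(1/(-13) + 8) - 1*(-4))*n = (1/(1/(-13) + 8) - 1*(-4))*(1/2749) = (1/(-1/13 + 8) + 4)*(1/2749) = (1/(103/13) + 4)*(1/2749) = (13/103 + 4)*(1/2749) = (425/103)*(1/2749) = 425/283147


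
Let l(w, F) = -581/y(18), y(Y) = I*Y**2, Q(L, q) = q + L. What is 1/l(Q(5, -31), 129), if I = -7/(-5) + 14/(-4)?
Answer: 486/415 ≈ 1.1711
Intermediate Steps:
Q(L, q) = L + q
I = -21/10 (I = -7*(-1/5) + 14*(-1/4) = 7/5 - 7/2 = -21/10 ≈ -2.1000)
y(Y) = -21*Y**2/10
l(w, F) = 415/486 (l(w, F) = -581/((-21/10*18**2)) = -581/((-21/10*324)) = -581/(-3402/5) = -581*(-5/3402) = 415/486)
1/l(Q(5, -31), 129) = 1/(415/486) = 486/415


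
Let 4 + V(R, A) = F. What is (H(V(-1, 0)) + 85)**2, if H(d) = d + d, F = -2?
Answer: 5329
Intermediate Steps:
V(R, A) = -6 (V(R, A) = -4 - 2 = -6)
H(d) = 2*d
(H(V(-1, 0)) + 85)**2 = (2*(-6) + 85)**2 = (-12 + 85)**2 = 73**2 = 5329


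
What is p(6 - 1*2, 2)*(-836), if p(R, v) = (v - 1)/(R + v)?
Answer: -418/3 ≈ -139.33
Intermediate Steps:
p(R, v) = (-1 + v)/(R + v)
p(6 - 1*2, 2)*(-836) = ((-1 + 2)/((6 - 1*2) + 2))*(-836) = (1/((6 - 2) + 2))*(-836) = (1/(4 + 2))*(-836) = (1/6)*(-836) = ((⅙)*1)*(-836) = (⅙)*(-836) = -418/3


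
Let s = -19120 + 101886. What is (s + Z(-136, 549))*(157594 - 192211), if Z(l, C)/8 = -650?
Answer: -2685102222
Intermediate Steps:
Z(l, C) = -5200 (Z(l, C) = 8*(-650) = -5200)
s = 82766
(s + Z(-136, 549))*(157594 - 192211) = (82766 - 5200)*(157594 - 192211) = 77566*(-34617) = -2685102222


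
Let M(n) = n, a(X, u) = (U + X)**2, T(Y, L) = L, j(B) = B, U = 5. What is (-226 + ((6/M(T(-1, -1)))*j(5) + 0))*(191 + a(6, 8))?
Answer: -79872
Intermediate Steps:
a(X, u) = (5 + X)**2
(-226 + ((6/M(T(-1, -1)))*j(5) + 0))*(191 + a(6, 8)) = (-226 + ((6/(-1))*5 + 0))*(191 + (5 + 6)**2) = (-226 + ((6*(-1))*5 + 0))*(191 + 11**2) = (-226 + (-6*5 + 0))*(191 + 121) = (-226 + (-30 + 0))*312 = (-226 - 30)*312 = -256*312 = -79872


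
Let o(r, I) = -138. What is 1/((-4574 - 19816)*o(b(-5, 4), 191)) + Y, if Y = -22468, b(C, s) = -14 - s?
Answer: -75623243759/3365820 ≈ -22468.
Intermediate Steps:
1/((-4574 - 19816)*o(b(-5, 4), 191)) + Y = 1/(-4574 - 19816*(-138)) - 22468 = -1/138/(-24390) - 22468 = -1/24390*(-1/138) - 22468 = 1/3365820 - 22468 = -75623243759/3365820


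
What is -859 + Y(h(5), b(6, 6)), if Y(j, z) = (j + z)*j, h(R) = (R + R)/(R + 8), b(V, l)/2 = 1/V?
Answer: -435083/507 ≈ -858.15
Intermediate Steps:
b(V, l) = 2/V (b(V, l) = 2*(1/V) = 2/V)
h(R) = 2*R/(8 + R) (h(R) = (2*R)/(8 + R) = 2*R/(8 + R))
Y(j, z) = j*(j + z)
-859 + Y(h(5), b(6, 6)) = -859 + (2*5/(8 + 5))*(2*5/(8 + 5) + 2/6) = -859 + (2*5/13)*(2*5/13 + 2*(⅙)) = -859 + (2*5*(1/13))*(2*5*(1/13) + ⅓) = -859 + 10*(10/13 + ⅓)/13 = -859 + (10/13)*(43/39) = -859 + 430/507 = -435083/507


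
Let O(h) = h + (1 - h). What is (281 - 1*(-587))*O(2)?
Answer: 868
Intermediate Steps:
O(h) = 1
(281 - 1*(-587))*O(2) = (281 - 1*(-587))*1 = (281 + 587)*1 = 868*1 = 868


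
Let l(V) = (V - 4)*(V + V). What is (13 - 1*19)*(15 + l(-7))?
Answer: -1014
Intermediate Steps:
l(V) = 2*V*(-4 + V) (l(V) = (-4 + V)*(2*V) = 2*V*(-4 + V))
(13 - 1*19)*(15 + l(-7)) = (13 - 1*19)*(15 + 2*(-7)*(-4 - 7)) = (13 - 19)*(15 + 2*(-7)*(-11)) = -6*(15 + 154) = -6*169 = -1014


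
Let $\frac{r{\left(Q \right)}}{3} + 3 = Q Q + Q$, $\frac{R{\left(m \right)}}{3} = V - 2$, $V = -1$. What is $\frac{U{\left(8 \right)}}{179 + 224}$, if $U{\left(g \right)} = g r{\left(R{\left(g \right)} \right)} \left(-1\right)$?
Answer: $- \frac{1656}{403} \approx -4.1092$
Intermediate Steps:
$R{\left(m \right)} = -9$ ($R{\left(m \right)} = 3 \left(-1 - 2\right) = 3 \left(-3\right) = -9$)
$r{\left(Q \right)} = -9 + 3 Q + 3 Q^{2}$ ($r{\left(Q \right)} = -9 + 3 \left(Q Q + Q\right) = -9 + 3 \left(Q^{2} + Q\right) = -9 + 3 \left(Q + Q^{2}\right) = -9 + \left(3 Q + 3 Q^{2}\right) = -9 + 3 Q + 3 Q^{2}$)
$U{\left(g \right)} = - 207 g$ ($U{\left(g \right)} = g \left(-9 + 3 \left(-9\right) + 3 \left(-9\right)^{2}\right) \left(-1\right) = g \left(-9 - 27 + 3 \cdot 81\right) \left(-1\right) = g \left(-9 - 27 + 243\right) \left(-1\right) = g 207 \left(-1\right) = 207 g \left(-1\right) = - 207 g$)
$\frac{U{\left(8 \right)}}{179 + 224} = \frac{\left(-207\right) 8}{179 + 224} = \frac{1}{403} \left(-1656\right) = - \frac{1656}{403}$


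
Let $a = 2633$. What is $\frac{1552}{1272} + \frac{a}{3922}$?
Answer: $\frac{22255}{11766} \approx 1.8915$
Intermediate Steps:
$\frac{1552}{1272} + \frac{a}{3922} = \frac{1552}{1272} + \frac{2633}{3922} = 1552 \cdot \frac{1}{1272} + 2633 \cdot \frac{1}{3922} = \frac{194}{159} + \frac{2633}{3922} = \frac{22255}{11766}$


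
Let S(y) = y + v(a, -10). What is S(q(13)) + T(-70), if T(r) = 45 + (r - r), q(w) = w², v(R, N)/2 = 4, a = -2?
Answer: 222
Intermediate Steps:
v(R, N) = 8 (v(R, N) = 2*4 = 8)
S(y) = 8 + y (S(y) = y + 8 = 8 + y)
T(r) = 45 (T(r) = 45 + 0 = 45)
S(q(13)) + T(-70) = (8 + 13²) + 45 = (8 + 169) + 45 = 177 + 45 = 222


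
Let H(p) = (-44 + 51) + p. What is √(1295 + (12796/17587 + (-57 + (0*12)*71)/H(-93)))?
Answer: √1603907491890/35174 ≈ 36.005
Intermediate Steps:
H(p) = 7 + p
√(1295 + (12796/17587 + (-57 + (0*12)*71)/H(-93))) = √(1295 + (12796/17587 + (-57 + (0*12)*71)/(7 - 93))) = √(1295 + (12796*(1/17587) + (-57 + 0*71)/(-86))) = √(1295 + (12796/17587 + (-57 + 0)*(-1/86))) = √(1295 + (12796/17587 - 57*(-1/86))) = √(1295 + (12796/17587 + 57/86)) = √(1295 + 48905/35174) = √(45599235/35174) = √1603907491890/35174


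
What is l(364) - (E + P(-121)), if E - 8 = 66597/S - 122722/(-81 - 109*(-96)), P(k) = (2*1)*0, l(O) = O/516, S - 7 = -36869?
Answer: 34734589061/5485913426 ≈ 6.3316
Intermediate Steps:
S = -36862 (S = 7 - 36869 = -36862)
l(O) = O/516 (l(O) = O*(1/516) = O/516)
P(k) = 0 (P(k) = 2*0 = 0)
E = -2153349847/382738146 (E = 8 + (66597/(-36862) - 122722/(-81 - 109*(-96))) = 8 + (66597*(-1/36862) - 122722/(-81 + 10464)) = 8 + (-66597/36862 - 122722/10383) = 8 - 5215255015/382738146 = -2153349847/382738146 ≈ -5.6262)
l(364) - (E + P(-121)) = (1/516)*364 - (-2153349847/382738146 + 0) = 91/129 - 1*(-2153349847/382738146) = 91/129 + 2153349847/382738146 = 34734589061/5485913426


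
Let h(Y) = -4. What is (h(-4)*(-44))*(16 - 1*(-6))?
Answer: 3872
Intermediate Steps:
(h(-4)*(-44))*(16 - 1*(-6)) = (-4*(-44))*(16 - 1*(-6)) = 176*(16 + 6) = 176*22 = 3872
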